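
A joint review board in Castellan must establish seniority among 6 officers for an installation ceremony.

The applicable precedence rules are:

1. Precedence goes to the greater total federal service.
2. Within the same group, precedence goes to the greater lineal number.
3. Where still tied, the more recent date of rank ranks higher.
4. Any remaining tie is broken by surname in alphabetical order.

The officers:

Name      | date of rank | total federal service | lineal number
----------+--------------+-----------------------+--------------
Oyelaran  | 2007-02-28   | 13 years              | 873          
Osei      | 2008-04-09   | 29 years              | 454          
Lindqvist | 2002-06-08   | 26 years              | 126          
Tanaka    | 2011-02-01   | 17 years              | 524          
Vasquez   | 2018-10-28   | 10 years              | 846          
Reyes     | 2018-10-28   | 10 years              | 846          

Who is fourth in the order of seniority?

By total federal service (higher first): Osei (29 years); then Lindqvist (26 years); then Tanaka (17 years); then Oyelaran (13 years); then Reyes and Vasquez (both 10 years).
Reyes and Vasquez both have lineal number 846, so the next rule applies.
Reyes and Vasquez both have date of rank 2018-10-28, so the next rule applies.
Among Reyes and Vasquez, alphabetically by surname: Reyes before Vasquez.
Order: Osei, Lindqvist, Tanaka, Oyelaran, Reyes, Vasquez.

Oyelaran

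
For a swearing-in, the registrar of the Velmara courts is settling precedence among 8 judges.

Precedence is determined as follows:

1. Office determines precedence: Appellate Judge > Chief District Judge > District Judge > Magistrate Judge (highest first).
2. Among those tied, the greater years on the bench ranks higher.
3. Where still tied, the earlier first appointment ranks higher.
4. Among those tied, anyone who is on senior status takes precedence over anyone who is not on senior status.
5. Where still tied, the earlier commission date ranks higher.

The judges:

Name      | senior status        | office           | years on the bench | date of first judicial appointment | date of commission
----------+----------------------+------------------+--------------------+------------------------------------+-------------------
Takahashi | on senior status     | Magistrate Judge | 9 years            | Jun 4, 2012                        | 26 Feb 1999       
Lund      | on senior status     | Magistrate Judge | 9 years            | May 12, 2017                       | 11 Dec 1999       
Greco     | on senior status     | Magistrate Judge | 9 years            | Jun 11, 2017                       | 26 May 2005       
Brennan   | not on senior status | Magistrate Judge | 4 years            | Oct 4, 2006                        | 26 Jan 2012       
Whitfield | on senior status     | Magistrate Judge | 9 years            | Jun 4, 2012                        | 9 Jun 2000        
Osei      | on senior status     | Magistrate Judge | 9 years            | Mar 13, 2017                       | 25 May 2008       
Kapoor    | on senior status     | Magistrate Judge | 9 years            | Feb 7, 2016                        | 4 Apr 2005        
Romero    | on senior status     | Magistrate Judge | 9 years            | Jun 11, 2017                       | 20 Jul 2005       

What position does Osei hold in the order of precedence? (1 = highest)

By office: Takahashi, Whitfield, Kapoor, Osei, Lund, Greco, Romero and Brennan (Magistrate Judge).
Among Takahashi, Whitfield, Kapoor, Osei, Lund, Greco, Romero and Brennan, by years on the bench (higher first): Takahashi, Whitfield, Kapoor, Osei, Lund, Greco and Romero (9 years) before Brennan (4 years).
Among Takahashi, Whitfield, Kapoor, Osei, Lund, Greco and Romero, by date of first judicial appointment (earlier first): Takahashi and Whitfield (Jun 4, 2012) before Kapoor (Feb 7, 2016) before Osei (Mar 13, 2017) before Lund (May 12, 2017) before Greco and Romero (Jun 11, 2017).
Takahashi and Whitfield are each on senior status, so the next rule applies.
Among Takahashi and Whitfield, by date of commission (earlier first): Takahashi (26 Feb 1999) before Whitfield (9 Jun 2000).
Greco and Romero are each on senior status, so the next rule applies.
Among Greco and Romero, by date of commission (earlier first): Greco (26 May 2005) before Romero (20 Jul 2005).
Order: Takahashi, Whitfield, Kapoor, Osei, Lund, Greco, Romero, Brennan. So position 4.

4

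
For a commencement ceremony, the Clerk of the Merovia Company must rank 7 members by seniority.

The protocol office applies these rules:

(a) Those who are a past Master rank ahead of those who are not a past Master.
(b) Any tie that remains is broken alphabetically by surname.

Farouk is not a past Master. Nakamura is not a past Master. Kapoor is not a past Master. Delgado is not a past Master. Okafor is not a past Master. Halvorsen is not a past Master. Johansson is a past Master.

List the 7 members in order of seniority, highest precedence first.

Johansson, Delgado, Farouk, Halvorsen, Kapoor, Nakamura, Okafor

By the first rule: Johansson (a past Master); then Delgado, Farouk, Halvorsen, Kapoor, Nakamura and Okafor (each not a past Master).
Among Delgado, Farouk, Halvorsen, Kapoor, Nakamura and Okafor, alphabetically by surname: Delgado before Farouk before Halvorsen before Kapoor before Nakamura before Okafor.
Full order: Johansson, Delgado, Farouk, Halvorsen, Kapoor, Nakamura, Okafor.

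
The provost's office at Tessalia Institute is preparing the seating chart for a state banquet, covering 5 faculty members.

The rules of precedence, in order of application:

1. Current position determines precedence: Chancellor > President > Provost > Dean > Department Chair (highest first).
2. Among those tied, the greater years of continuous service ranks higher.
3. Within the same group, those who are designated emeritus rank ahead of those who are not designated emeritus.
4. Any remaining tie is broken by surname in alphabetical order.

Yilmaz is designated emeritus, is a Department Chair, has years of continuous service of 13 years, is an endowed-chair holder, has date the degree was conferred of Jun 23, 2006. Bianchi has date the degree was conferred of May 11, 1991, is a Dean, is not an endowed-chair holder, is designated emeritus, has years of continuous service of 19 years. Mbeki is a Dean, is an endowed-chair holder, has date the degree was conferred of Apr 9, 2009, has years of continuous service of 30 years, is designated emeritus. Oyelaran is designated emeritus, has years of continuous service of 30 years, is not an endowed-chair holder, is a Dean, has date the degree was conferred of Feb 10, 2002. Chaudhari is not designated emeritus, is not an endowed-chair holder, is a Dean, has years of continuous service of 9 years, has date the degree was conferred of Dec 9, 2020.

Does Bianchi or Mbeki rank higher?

Mbeki

By current position: Mbeki, Oyelaran, Bianchi and Chaudhari (Dean); then Yilmaz (Department Chair).
Among Mbeki, Oyelaran, Bianchi and Chaudhari, by years of continuous service (higher first): Mbeki and Oyelaran (30 years) before Bianchi (19 years) before Chaudhari (9 years).
Mbeki and Oyelaran are each designated emeritus, so the next rule applies.
Among Mbeki and Oyelaran, alphabetically by surname: Mbeki before Oyelaran.
So Mbeki takes precedence.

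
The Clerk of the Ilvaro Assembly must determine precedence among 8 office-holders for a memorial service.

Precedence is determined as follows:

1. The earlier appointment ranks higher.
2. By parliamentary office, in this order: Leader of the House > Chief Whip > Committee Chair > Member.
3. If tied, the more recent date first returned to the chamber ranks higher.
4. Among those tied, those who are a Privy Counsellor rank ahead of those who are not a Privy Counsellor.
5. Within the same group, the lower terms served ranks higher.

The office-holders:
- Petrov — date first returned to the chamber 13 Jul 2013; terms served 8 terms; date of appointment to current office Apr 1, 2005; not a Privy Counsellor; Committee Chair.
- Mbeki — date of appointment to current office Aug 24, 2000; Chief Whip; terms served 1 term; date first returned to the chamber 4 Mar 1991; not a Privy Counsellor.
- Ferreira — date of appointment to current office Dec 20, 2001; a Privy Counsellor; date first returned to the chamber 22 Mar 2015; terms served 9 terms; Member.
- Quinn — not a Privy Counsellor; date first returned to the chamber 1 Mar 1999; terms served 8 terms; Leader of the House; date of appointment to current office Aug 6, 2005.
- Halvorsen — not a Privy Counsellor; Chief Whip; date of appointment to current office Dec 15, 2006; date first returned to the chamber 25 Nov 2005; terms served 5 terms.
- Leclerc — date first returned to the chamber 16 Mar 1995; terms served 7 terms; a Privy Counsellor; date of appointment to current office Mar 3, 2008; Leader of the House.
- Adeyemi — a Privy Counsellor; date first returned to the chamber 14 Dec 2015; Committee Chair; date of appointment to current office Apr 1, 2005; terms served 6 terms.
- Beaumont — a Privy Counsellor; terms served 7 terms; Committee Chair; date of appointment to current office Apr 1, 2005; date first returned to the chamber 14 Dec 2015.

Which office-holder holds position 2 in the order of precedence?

Ferreira

By date of appointment to current office (earlier first): Mbeki (Aug 24, 2000); then Ferreira (Dec 20, 2001); then Adeyemi, Beaumont and Petrov (each Apr 1, 2005); then Quinn (Aug 6, 2005); then Halvorsen (Dec 15, 2006); then Leclerc (Mar 3, 2008).
Adeyemi, Beaumont and Petrov are each Committee Chair, so the next rule applies.
Among Adeyemi, Beaumont and Petrov, by date first returned to the chamber (later first): Adeyemi and Beaumont (14 Dec 2015) before Petrov (13 Jul 2013).
Adeyemi and Beaumont are each a Privy Counsellor, so the next rule applies.
Among Adeyemi and Beaumont, by terms served (lower first): Adeyemi (6 terms) before Beaumont (7 terms).
Order: Mbeki, Ferreira, Adeyemi, Beaumont, Petrov, Quinn, Halvorsen, Leclerc.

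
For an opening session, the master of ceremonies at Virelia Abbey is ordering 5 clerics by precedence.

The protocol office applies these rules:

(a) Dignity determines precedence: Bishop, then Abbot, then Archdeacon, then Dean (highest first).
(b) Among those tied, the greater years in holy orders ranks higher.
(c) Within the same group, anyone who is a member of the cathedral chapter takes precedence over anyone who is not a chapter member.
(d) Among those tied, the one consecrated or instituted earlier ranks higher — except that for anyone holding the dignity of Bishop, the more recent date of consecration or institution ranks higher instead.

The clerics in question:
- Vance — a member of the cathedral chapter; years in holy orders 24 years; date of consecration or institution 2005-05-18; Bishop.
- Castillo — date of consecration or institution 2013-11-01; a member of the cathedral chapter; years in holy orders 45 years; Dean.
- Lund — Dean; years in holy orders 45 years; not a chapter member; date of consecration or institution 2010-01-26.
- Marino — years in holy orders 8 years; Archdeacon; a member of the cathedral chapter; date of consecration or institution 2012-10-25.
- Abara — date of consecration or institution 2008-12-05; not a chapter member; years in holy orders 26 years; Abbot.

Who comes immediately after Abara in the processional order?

By dignity: Vance (Bishop); then Abara (Abbot); then Marino (Archdeacon); then Castillo and Lund (Dean).
Castillo and Lund both have years in holy orders 45 years, so the next rule applies.
Among Castillo and Lund, a member of the cathedral chapter before not a chapter member: Castillo (a member of the cathedral chapter) before Lund (not a chapter member).
Order: Vance, Abara, Marino, Castillo, Lund.

Marino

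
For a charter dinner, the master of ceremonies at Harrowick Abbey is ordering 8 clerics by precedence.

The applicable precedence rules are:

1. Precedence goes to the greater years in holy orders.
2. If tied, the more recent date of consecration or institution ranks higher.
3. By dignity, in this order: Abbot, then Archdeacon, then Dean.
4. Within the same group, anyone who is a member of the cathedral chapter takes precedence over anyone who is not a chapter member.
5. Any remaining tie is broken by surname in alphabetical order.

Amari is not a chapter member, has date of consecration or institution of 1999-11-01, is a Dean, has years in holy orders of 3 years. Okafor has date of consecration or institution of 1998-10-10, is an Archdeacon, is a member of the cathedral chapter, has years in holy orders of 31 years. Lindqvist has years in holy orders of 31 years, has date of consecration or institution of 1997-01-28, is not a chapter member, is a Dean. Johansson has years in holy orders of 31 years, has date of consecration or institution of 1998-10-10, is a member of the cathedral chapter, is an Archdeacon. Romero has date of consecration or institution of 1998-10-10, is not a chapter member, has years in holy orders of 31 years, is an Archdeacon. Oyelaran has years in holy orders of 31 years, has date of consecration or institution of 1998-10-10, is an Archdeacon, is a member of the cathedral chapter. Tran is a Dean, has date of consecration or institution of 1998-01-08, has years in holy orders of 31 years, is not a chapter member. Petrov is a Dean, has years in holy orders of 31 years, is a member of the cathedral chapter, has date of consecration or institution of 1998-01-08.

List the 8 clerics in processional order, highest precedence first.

By years in holy orders (higher first): Johansson, Okafor, Oyelaran, Romero, Petrov, Tran and Lindqvist (each 31 years); then Amari (3 years).
Among Johansson, Okafor, Oyelaran, Romero, Petrov, Tran and Lindqvist, by date of consecration or institution (later first): Johansson, Okafor, Oyelaran and Romero (1998-10-10) before Petrov and Tran (1998-01-08) before Lindqvist (1997-01-28).
Johansson, Okafor, Oyelaran and Romero are each Archdeacon, so the next rule applies.
Among Johansson, Okafor, Oyelaran and Romero, a member of the cathedral chapter before not a chapter member: Johansson, Okafor and Oyelaran (a member of the cathedral chapter) before Romero (not a chapter member).
Among Johansson, Okafor and Oyelaran, alphabetically by surname: Johansson before Okafor before Oyelaran.
Petrov and Tran are each Dean, so the next rule applies.
Among Petrov and Tran, a member of the cathedral chapter before not a chapter member: Petrov (a member of the cathedral chapter) before Tran (not a chapter member).
Full order: Johansson, Okafor, Oyelaran, Romero, Petrov, Tran, Lindqvist, Amari.

Johansson, Okafor, Oyelaran, Romero, Petrov, Tran, Lindqvist, Amari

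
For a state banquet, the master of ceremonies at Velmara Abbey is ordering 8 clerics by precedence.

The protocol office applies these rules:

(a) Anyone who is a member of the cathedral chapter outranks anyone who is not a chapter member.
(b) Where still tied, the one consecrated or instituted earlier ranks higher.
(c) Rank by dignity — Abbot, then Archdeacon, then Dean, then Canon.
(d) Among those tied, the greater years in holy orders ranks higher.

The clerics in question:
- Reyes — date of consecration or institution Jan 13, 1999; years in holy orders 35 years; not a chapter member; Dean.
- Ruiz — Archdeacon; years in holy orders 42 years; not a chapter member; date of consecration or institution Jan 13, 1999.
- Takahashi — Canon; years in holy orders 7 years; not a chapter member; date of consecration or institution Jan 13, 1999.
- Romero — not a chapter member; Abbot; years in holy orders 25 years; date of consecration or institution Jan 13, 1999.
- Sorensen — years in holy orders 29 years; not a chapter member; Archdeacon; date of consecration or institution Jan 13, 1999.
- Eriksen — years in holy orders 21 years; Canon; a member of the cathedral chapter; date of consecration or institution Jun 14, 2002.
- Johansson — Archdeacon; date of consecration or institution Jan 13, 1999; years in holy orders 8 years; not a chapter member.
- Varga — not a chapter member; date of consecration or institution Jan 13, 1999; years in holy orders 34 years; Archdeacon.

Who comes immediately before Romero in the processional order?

By the first rule: Eriksen (a member of the cathedral chapter); then Romero, Ruiz, Varga, Sorensen, Johansson, Reyes and Takahashi (each not a chapter member).
Romero, Ruiz, Varga, Sorensen, Johansson, Reyes and Takahashi all have date of consecration or institution Jan 13, 1999, so the next rule applies.
Among Romero, Ruiz, Varga, Sorensen, Johansson, Reyes and Takahashi, by dignity: Romero (Abbot) before Ruiz, Varga, Sorensen and Johansson (Archdeacon) before Reyes (Dean) before Takahashi (Canon).
Among Ruiz, Varga, Sorensen and Johansson, by years in holy orders (higher first): Ruiz (42 years) before Varga (34 years) before Sorensen (29 years) before Johansson (8 years).
Order: Eriksen, Romero, Ruiz, Varga, Sorensen, Johansson, Reyes, Takahashi.

Eriksen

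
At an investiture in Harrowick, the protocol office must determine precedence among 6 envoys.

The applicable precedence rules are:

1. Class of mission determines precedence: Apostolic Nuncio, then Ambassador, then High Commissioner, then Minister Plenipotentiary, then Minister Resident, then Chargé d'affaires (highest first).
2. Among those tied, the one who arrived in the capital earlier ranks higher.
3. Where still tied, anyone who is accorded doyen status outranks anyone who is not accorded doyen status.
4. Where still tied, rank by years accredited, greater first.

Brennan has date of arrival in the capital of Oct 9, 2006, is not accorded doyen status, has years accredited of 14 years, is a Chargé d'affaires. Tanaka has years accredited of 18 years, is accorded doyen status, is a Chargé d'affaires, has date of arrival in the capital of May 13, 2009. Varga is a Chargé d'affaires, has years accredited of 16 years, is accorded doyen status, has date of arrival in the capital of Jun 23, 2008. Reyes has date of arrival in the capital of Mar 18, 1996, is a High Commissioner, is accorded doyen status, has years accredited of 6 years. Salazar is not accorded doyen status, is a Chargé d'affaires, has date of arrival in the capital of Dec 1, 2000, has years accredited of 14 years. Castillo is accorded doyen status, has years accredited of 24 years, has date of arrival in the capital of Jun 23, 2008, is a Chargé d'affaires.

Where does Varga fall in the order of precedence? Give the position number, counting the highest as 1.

5

By class of mission: Reyes (High Commissioner); then Salazar, Brennan, Castillo, Varga and Tanaka (Chargé d'affaires).
Among Salazar, Brennan, Castillo, Varga and Tanaka, by date of arrival in the capital (earlier first): Salazar (Dec 1, 2000) before Brennan (Oct 9, 2006) before Castillo and Varga (Jun 23, 2008) before Tanaka (May 13, 2009).
Castillo and Varga are each accorded doyen status, so the next rule applies.
Among Castillo and Varga, by years accredited (higher first): Castillo (24 years) before Varga (16 years).
Order: Reyes, Salazar, Brennan, Castillo, Varga, Tanaka. So position 5.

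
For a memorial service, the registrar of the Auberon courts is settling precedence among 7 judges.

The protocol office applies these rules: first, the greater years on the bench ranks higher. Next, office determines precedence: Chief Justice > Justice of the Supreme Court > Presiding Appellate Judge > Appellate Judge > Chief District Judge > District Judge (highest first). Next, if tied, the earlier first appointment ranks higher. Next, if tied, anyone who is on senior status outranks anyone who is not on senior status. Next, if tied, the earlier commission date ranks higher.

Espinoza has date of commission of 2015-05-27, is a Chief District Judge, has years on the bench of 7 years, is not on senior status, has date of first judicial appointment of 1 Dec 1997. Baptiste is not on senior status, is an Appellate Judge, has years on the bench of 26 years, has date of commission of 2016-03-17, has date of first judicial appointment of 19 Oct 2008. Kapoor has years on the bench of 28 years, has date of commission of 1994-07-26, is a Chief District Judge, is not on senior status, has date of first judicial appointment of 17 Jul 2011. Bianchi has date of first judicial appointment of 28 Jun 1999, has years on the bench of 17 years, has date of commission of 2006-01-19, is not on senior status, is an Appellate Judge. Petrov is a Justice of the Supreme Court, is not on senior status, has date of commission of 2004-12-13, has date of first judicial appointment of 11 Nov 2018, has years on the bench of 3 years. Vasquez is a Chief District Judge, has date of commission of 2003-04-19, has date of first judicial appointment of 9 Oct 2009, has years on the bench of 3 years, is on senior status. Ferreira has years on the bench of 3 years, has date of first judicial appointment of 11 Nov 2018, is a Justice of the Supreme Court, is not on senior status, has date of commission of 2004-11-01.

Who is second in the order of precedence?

By years on the bench (higher first): Kapoor (28 years); then Baptiste (26 years); then Bianchi (17 years); then Espinoza (7 years); then Ferreira, Petrov and Vasquez (each 3 years).
Among Ferreira, Petrov and Vasquez, by office: Ferreira and Petrov (Justice of the Supreme Court) before Vasquez (Chief District Judge).
Ferreira and Petrov both have date of first judicial appointment 11 Nov 2018, so the next rule applies.
Ferreira and Petrov are each not on senior status, so the next rule applies.
Among Ferreira and Petrov, by date of commission (earlier first): Ferreira (2004-11-01) before Petrov (2004-12-13).
Order: Kapoor, Baptiste, Bianchi, Espinoza, Ferreira, Petrov, Vasquez.

Baptiste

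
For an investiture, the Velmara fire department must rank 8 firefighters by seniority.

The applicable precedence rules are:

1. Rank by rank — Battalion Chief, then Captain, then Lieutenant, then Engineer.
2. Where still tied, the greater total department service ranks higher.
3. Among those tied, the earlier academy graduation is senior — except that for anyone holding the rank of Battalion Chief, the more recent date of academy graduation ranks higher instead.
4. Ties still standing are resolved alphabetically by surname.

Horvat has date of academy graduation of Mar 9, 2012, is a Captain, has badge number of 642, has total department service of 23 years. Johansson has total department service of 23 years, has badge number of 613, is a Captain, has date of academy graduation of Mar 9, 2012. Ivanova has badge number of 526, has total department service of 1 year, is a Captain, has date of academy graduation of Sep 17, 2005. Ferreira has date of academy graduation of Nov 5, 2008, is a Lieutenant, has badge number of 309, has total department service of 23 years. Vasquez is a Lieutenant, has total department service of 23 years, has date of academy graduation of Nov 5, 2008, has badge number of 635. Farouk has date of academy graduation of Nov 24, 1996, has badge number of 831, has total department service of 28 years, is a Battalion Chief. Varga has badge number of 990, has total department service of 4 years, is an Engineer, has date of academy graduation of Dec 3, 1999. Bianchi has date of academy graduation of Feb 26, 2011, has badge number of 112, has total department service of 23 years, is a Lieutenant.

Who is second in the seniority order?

By rank: Farouk (Battalion Chief); then Horvat, Johansson and Ivanova (Captain); then Ferreira, Vasquez and Bianchi (Lieutenant); then Varga (Engineer).
Among Horvat, Johansson and Ivanova, by total department service (higher first): Horvat and Johansson (23 years) before Ivanova (1 year).
Horvat and Johansson both have date of academy graduation Mar 9, 2012, so the next rule applies.
Among Horvat and Johansson, alphabetically by surname: Horvat before Johansson.
Ferreira, Vasquez and Bianchi all have total department service 23 years, so the next rule applies.
Among Ferreira, Vasquez and Bianchi, by date of academy graduation (earlier first): Ferreira and Vasquez (Nov 5, 2008) before Bianchi (Feb 26, 2011).
Among Ferreira and Vasquez, alphabetically by surname: Ferreira before Vasquez.
Order: Farouk, Horvat, Johansson, Ivanova, Ferreira, Vasquez, Bianchi, Varga.

Horvat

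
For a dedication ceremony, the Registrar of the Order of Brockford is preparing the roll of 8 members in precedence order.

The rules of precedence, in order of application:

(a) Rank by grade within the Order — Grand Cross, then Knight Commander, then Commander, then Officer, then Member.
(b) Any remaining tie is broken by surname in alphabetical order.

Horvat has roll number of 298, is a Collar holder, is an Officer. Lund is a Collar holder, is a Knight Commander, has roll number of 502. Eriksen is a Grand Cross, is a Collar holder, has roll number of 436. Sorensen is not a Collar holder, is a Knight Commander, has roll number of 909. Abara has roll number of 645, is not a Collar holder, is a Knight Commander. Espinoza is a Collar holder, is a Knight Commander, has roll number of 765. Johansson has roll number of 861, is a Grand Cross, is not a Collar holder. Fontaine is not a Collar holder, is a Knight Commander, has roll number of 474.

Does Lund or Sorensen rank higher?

Lund

By grade within the Order: Eriksen and Johansson (Grand Cross); then Abara, Espinoza, Fontaine, Lund and Sorensen (Knight Commander); then Horvat (Officer).
Among Eriksen and Johansson, alphabetically by surname: Eriksen before Johansson.
Among Abara, Espinoza, Fontaine, Lund and Sorensen, alphabetically by surname: Abara before Espinoza before Fontaine before Lund before Sorensen.
So Lund takes precedence.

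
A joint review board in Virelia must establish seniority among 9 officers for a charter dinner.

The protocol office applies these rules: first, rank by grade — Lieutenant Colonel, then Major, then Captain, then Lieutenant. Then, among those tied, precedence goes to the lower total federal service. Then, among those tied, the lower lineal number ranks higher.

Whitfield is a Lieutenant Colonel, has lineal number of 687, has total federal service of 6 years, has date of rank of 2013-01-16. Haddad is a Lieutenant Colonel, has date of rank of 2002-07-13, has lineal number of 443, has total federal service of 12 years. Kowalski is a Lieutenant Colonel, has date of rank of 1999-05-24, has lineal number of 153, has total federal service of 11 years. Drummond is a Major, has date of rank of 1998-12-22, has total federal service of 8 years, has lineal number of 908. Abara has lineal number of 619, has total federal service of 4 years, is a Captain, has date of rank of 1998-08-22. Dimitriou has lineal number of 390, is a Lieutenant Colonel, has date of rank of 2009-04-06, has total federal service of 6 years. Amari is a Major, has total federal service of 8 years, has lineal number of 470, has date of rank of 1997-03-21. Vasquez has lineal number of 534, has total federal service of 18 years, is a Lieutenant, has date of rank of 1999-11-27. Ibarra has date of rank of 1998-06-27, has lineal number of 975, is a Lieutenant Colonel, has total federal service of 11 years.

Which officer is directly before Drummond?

By grade: Dimitriou, Whitfield, Kowalski, Ibarra and Haddad (Lieutenant Colonel); then Amari and Drummond (Major); then Abara (Captain); then Vasquez (Lieutenant).
Among Dimitriou, Whitfield, Kowalski, Ibarra and Haddad, by total federal service (lower first): Dimitriou and Whitfield (6 years) before Kowalski and Ibarra (11 years) before Haddad (12 years).
Among Dimitriou and Whitfield, by lineal number (lower first): Dimitriou (390) before Whitfield (687).
Among Kowalski and Ibarra, by lineal number (lower first): Kowalski (153) before Ibarra (975).
Amari and Drummond both have total federal service 8 years, so the next rule applies.
Among Amari and Drummond, by lineal number (lower first): Amari (470) before Drummond (908).
Order: Dimitriou, Whitfield, Kowalski, Ibarra, Haddad, Amari, Drummond, Abara, Vasquez.

Amari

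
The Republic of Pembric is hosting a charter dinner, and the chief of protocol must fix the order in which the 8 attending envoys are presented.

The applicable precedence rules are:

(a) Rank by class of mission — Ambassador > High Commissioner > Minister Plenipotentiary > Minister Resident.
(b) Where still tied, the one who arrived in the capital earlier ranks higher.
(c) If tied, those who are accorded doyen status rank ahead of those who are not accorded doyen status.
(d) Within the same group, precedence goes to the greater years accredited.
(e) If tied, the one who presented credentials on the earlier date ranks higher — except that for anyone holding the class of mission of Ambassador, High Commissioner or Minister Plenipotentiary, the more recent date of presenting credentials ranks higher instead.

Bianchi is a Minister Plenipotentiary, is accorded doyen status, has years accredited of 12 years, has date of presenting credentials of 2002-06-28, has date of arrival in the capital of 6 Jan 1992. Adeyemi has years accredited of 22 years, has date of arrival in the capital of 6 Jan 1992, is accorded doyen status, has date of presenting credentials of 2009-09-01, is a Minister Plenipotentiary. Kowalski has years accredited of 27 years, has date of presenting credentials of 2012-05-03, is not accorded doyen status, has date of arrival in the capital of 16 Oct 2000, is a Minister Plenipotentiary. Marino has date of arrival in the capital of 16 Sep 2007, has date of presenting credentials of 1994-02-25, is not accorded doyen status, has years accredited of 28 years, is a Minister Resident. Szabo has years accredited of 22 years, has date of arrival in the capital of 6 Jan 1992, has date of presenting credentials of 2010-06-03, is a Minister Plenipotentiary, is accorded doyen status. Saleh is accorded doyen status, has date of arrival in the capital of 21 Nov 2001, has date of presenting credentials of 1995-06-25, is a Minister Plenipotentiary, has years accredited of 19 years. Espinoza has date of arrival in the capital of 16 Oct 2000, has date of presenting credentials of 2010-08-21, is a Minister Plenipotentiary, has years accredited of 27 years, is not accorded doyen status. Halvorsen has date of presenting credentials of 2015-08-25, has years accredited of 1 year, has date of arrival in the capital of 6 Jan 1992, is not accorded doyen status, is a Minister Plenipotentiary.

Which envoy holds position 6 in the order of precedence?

By class of mission: Szabo, Adeyemi, Bianchi, Halvorsen, Kowalski, Espinoza and Saleh (Minister Plenipotentiary); then Marino (Minister Resident).
Among Szabo, Adeyemi, Bianchi, Halvorsen, Kowalski, Espinoza and Saleh, by date of arrival in the capital (earlier first): Szabo, Adeyemi, Bianchi and Halvorsen (6 Jan 1992) before Kowalski and Espinoza (16 Oct 2000) before Saleh (21 Nov 2001).
Among Szabo, Adeyemi, Bianchi and Halvorsen, accorded doyen status before not accorded doyen status: Szabo, Adeyemi and Bianchi (accorded doyen status) before Halvorsen (not accorded doyen status).
Among Szabo, Adeyemi and Bianchi, by years accredited (higher first): Szabo and Adeyemi (22 years) before Bianchi (12 years).
Among Szabo and Adeyemi, by date of presenting credentials (later first) (reversed rule for this group): Szabo (2010-06-03) before Adeyemi (2009-09-01).
Kowalski and Espinoza are each not accorded doyen status, so the next rule applies.
Kowalski and Espinoza both have years accredited 27 years, so the next rule applies.
Among Kowalski and Espinoza, by date of presenting credentials (later first) (reversed rule for this group): Kowalski (2012-05-03) before Espinoza (2010-08-21).
Order: Szabo, Adeyemi, Bianchi, Halvorsen, Kowalski, Espinoza, Saleh, Marino.

Espinoza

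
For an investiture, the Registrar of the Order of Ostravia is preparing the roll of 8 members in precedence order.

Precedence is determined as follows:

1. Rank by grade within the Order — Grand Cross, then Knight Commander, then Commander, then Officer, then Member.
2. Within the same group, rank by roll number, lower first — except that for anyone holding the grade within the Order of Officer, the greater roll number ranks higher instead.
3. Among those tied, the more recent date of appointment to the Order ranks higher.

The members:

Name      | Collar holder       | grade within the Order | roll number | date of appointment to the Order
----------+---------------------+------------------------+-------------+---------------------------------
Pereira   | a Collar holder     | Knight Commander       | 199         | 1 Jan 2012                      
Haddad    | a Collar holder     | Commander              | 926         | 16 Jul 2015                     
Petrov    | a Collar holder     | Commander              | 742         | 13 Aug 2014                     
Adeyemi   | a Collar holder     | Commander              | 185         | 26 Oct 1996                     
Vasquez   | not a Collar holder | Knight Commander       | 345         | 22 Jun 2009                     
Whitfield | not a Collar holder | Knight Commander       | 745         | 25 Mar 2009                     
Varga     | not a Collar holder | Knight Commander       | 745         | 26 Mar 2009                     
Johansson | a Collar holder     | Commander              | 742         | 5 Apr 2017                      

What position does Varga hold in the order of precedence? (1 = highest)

3

By grade within the Order: Pereira, Vasquez, Varga and Whitfield (Knight Commander); then Adeyemi, Johansson, Petrov and Haddad (Commander).
Among Pereira, Vasquez, Varga and Whitfield, by roll number (lower first): Pereira (199) before Vasquez (345) before Varga and Whitfield (745).
Among Varga and Whitfield, by date of appointment to the Order (later first): Varga (26 Mar 2009) before Whitfield (25 Mar 2009).
Among Adeyemi, Johansson, Petrov and Haddad, by roll number (lower first): Adeyemi (185) before Johansson and Petrov (742) before Haddad (926).
Among Johansson and Petrov, by date of appointment to the Order (later first): Johansson (5 Apr 2017) before Petrov (13 Aug 2014).
Order: Pereira, Vasquez, Varga, Whitfield, Adeyemi, Johansson, Petrov, Haddad. So position 3.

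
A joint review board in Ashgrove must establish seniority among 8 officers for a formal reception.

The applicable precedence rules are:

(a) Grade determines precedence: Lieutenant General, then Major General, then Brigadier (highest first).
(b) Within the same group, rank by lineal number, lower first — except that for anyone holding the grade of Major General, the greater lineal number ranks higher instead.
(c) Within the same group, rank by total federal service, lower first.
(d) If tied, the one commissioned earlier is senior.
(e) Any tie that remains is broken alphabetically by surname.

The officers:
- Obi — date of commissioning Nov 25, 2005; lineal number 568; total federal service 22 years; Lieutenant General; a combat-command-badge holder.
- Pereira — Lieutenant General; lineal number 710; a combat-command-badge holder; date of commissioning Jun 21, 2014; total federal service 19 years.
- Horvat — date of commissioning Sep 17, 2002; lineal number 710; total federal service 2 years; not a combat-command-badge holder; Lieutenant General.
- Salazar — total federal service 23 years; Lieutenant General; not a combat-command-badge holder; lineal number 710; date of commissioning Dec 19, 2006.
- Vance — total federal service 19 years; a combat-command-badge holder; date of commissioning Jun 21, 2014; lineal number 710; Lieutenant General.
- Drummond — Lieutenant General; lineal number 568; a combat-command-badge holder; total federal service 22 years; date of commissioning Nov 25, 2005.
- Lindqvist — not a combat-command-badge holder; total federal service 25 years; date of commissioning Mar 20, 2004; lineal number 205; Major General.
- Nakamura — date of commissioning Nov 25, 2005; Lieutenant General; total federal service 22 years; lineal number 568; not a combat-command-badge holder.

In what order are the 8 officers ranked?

By grade: Drummond, Nakamura, Obi, Horvat, Pereira, Vance and Salazar (Lieutenant General); then Lindqvist (Major General).
Among Drummond, Nakamura, Obi, Horvat, Pereira, Vance and Salazar, by lineal number (lower first): Drummond, Nakamura and Obi (568) before Horvat, Pereira, Vance and Salazar (710).
Drummond, Nakamura and Obi all have total federal service 22 years, so the next rule applies.
Drummond, Nakamura and Obi all have date of commissioning Nov 25, 2005, so the next rule applies.
Among Drummond, Nakamura and Obi, alphabetically by surname: Drummond before Nakamura before Obi.
Among Horvat, Pereira, Vance and Salazar, by total federal service (lower first): Horvat (2 years) before Pereira and Vance (19 years) before Salazar (23 years).
Pereira and Vance both have date of commissioning Jun 21, 2014, so the next rule applies.
Among Pereira and Vance, alphabetically by surname: Pereira before Vance.
Full order: Drummond, Nakamura, Obi, Horvat, Pereira, Vance, Salazar, Lindqvist.

Drummond, Nakamura, Obi, Horvat, Pereira, Vance, Salazar, Lindqvist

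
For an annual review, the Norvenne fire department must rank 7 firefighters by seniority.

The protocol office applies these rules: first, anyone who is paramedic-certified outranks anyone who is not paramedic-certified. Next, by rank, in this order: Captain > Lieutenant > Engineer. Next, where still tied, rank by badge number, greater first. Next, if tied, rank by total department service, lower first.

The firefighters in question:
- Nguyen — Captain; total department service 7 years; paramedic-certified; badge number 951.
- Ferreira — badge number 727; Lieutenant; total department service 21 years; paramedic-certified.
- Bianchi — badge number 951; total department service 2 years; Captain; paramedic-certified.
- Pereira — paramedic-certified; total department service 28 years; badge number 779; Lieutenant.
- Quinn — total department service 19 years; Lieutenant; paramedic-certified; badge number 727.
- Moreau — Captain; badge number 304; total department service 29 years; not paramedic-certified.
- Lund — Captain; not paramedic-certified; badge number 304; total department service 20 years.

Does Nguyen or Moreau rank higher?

Nguyen

By the first rule: Bianchi, Nguyen, Pereira, Quinn and Ferreira (each paramedic-certified); then Lund and Moreau (both not paramedic-certified).
Among Bianchi, Nguyen, Pereira, Quinn and Ferreira, by rank: Bianchi and Nguyen (Captain) before Pereira, Quinn and Ferreira (Lieutenant).
Bianchi and Nguyen both have badge number 951, so the next rule applies.
Among Bianchi and Nguyen, by total department service (lower first): Bianchi (2 years) before Nguyen (7 years).
Among Pereira, Quinn and Ferreira, by badge number (higher first): Pereira (779) before Quinn and Ferreira (727).
Among Quinn and Ferreira, by total department service (lower first): Quinn (19 years) before Ferreira (21 years).
Lund and Moreau are each Captain, so the next rule applies.
Lund and Moreau both have badge number 304, so the next rule applies.
Among Lund and Moreau, by total department service (lower first): Lund (20 years) before Moreau (29 years).
So Nguyen takes precedence.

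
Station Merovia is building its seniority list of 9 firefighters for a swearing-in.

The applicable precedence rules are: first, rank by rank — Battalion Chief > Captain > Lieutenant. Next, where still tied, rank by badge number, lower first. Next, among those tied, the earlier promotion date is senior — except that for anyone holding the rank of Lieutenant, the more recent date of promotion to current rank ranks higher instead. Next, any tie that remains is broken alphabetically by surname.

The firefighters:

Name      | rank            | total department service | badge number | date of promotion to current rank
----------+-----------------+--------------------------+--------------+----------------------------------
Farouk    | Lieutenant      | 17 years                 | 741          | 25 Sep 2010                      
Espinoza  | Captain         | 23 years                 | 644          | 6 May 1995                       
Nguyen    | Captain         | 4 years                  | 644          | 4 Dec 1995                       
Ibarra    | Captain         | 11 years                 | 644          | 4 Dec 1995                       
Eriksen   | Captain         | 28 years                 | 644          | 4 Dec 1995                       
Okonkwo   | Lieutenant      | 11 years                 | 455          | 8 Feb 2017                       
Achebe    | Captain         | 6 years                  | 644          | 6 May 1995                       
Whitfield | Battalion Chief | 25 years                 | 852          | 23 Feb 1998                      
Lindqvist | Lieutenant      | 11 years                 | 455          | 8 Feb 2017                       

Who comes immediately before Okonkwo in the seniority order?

Lindqvist

By rank: Whitfield (Battalion Chief); then Achebe, Espinoza, Eriksen, Ibarra and Nguyen (Captain); then Lindqvist, Okonkwo and Farouk (Lieutenant).
Achebe, Espinoza, Eriksen, Ibarra and Nguyen all have badge number 644, so the next rule applies.
Among Achebe, Espinoza, Eriksen, Ibarra and Nguyen, by date of promotion to current rank (earlier first): Achebe and Espinoza (6 May 1995) before Eriksen, Ibarra and Nguyen (4 Dec 1995).
Among Achebe and Espinoza, alphabetically by surname: Achebe before Espinoza.
Among Eriksen, Ibarra and Nguyen, alphabetically by surname: Eriksen before Ibarra before Nguyen.
Among Lindqvist, Okonkwo and Farouk, by badge number (lower first): Lindqvist and Okonkwo (455) before Farouk (741).
Lindqvist and Okonkwo both have date of promotion to current rank 8 Feb 2017, so the next rule applies.
Among Lindqvist and Okonkwo, alphabetically by surname: Lindqvist before Okonkwo.
Order: Whitfield, Achebe, Espinoza, Eriksen, Ibarra, Nguyen, Lindqvist, Okonkwo, Farouk.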